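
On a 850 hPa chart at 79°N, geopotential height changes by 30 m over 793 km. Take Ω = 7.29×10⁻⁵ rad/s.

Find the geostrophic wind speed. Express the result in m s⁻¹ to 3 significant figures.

Coriolis parameter at 79°N:
f = 2Ω sin φ = 2 × 7.29×10⁻⁵ × sin 79° = 1.43×10⁻⁴ s⁻¹
Height gradient: |∂Z/∂n| = 30 m / 793000 m = 3.78×10⁻⁵
On a pressure surface, geostrophic balance gives V_g = (g/f)|∂Z/∂n|:
V_g = 9.81 × 3.78×10⁻⁵ / 1.43×10⁻⁴ = 2.59 m/s

2.59 m s⁻¹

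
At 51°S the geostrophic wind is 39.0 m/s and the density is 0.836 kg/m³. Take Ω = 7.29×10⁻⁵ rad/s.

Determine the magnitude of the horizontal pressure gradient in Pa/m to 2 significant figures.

Coriolis parameter at 51°S:
f = 2Ω sin φ = 2 × 7.29×10⁻⁵ × sin 51° = 1.13×10⁻⁴ s⁻¹
Geostrophic balance rearranged: |∂P/∂n| = f ρ V_g
|∂P/∂n| = 1.13×10⁻⁴ × 0.836 × 39.0 = 3.69×10⁻³ Pa/m

3.7×10⁻³ Pa/m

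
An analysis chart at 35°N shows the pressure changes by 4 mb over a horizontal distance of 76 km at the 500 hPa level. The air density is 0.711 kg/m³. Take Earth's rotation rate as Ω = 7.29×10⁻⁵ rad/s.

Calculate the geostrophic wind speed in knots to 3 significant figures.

172 knots

Coriolis parameter at 35°N:
f = 2Ω sin φ = 2 × 7.29×10⁻⁵ × sin 35° = 8.36×10⁻⁵ s⁻¹
Pressure gradient: |∂P/∂n| = 400 Pa / 76000 m = 5.26×10⁻³ Pa/m
Geostrophic balance (pressure-gradient force = Coriolis force):
V_g = (1/(fρ)) |∂P/∂n| = 5.26×10⁻³ / (8.36×10⁻⁵ × 0.711) = 88.5 m/s
Converting: 88.5 m/s × 1.944 = 172 knots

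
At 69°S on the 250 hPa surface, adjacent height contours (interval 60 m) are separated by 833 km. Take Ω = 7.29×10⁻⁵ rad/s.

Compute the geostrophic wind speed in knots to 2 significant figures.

10 knots

Coriolis parameter at 69°S:
f = 2Ω sin φ = 2 × 7.29×10⁻⁵ × sin 69° = 1.36×10⁻⁴ s⁻¹
Height gradient: |∂Z/∂n| = 60 m / 833000 m = 7.20×10⁻⁵
On a pressure surface, geostrophic balance gives V_g = (g/f)|∂Z/∂n|:
V_g = 9.81 × 7.20×10⁻⁵ / 1.36×10⁻⁴ = 5.19 m/s
Converting: 5.19 m/s × 1.944 = 10 knots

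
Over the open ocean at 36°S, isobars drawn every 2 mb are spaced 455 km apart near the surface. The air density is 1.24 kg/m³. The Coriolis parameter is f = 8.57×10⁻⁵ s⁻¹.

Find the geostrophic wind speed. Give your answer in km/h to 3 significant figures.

Pressure gradient: |∂P/∂n| = 200 Pa / 455000 m = 4.40×10⁻⁴ Pa/m
Geostrophic balance (pressure-gradient force = Coriolis force):
V_g = (1/(fρ)) |∂P/∂n| = 4.40×10⁻⁴ / (8.57×10⁻⁵ × 1.24) = 4.14 m/s
Converting: 4.14 m/s × 3.6 = 14.9 km/h

14.9 km/h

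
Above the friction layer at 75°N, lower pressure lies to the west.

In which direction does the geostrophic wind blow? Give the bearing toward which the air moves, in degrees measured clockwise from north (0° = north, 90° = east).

The pressure-gradient force points toward the west (bearing 270°).
Geostrophic balance: in the Northern Hemisphere the Coriolis force deflects motion to the right, so the geostrophic wind blows 90° to the right of the pressure-gradient force (low pressure on the left).
Rotating 270° by 90° clockwise gives 000° — the wind blows toward the north.

000°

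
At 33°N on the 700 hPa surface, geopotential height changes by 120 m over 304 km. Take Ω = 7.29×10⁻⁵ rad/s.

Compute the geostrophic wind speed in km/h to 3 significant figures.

176 km/h

Coriolis parameter at 33°N:
f = 2Ω sin φ = 2 × 7.29×10⁻⁵ × sin 33° = 7.94×10⁻⁵ s⁻¹
Height gradient: |∂Z/∂n| = 120 m / 304000 m = 3.95×10⁻⁴
On a pressure surface, geostrophic balance gives V_g = (g/f)|∂Z/∂n|:
V_g = 9.81 × 3.95×10⁻⁴ / 7.94×10⁻⁵ = 48.8 m/s
Converting: 48.8 m/s × 3.6 = 176 km/h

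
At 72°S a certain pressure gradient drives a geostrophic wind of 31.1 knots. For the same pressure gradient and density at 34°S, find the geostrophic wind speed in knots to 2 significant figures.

With the same pressure gradient and density, V_g ∝ 1/f ∝ 1/sin φ.
V₂ = V₁ · sin φ₁ / sin φ₂ = 31.1 × sin 72° / sin 34°
V₂ = 31.1 × 0.9511/0.5592 = 53 knots

53 knots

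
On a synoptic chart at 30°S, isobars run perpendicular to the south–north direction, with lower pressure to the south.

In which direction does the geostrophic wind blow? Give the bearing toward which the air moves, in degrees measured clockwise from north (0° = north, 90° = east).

090°

The pressure-gradient force points toward the south (bearing 180°).
Geostrophic balance: in the Southern Hemisphere the Coriolis force deflects motion to the left, so the geostrophic wind blows 90° to the left of the pressure-gradient force (low pressure on the right).
Rotating 180° by 90° counterclockwise gives 090° — the wind blows toward the east.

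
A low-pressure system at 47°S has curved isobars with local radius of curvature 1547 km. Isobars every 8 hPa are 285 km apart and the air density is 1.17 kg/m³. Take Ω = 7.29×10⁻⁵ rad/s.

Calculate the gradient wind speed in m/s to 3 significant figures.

Coriolis parameter at 47°S:
f = 2Ω sin φ = 2 × 7.29×10⁻⁵ × sin 47° = 1.07×10⁻⁴ s⁻¹
Pressure gradient: |∂P/∂n| = 800 Pa / 285000 m = 2.81×10⁻³ Pa/m
Geostrophic speed: V_g = |∂P/∂n|/(fρ) = 2.81×10⁻³/(1.07×10⁻⁴ × 1.17) = 22.5 m/s
Around a low, centrifugal force acts outward with Coriolis, so pressure-gradient force balances both:
(1/ρ)|∂P/∂n| = fV + V²/R  →  V² + fR·V − fR·V_g = 0
With fR = 1.07×10⁻⁴ × 1547×10³ m = 165 m/s:
V = [−fR + √((fR)² + 4 fR V_g)]/2 = [−165 + √(165² + 4×165×22.5)]/2 = 20.1 m/s
Subgeostrophic (V < V_g = 22.5 m/s), as expected around a low.

20.1 m/s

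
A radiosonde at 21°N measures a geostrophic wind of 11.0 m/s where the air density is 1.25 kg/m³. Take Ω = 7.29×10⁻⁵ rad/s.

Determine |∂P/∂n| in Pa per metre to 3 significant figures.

Coriolis parameter at 21°N:
f = 2Ω sin φ = 2 × 7.29×10⁻⁵ × sin 21° = 5.23×10⁻⁵ s⁻¹
Geostrophic balance rearranged: |∂P/∂n| = f ρ V_g
|∂P/∂n| = 5.23×10⁻⁵ × 1.25 × 11.0 = 7.18×10⁻⁴ Pa/m

7.18×10⁻⁴ Pa/m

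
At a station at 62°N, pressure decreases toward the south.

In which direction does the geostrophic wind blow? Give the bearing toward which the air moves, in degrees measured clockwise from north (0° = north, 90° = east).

270°

The pressure-gradient force points toward the south (bearing 180°).
Geostrophic balance: in the Northern Hemisphere the Coriolis force deflects motion to the right, so the geostrophic wind blows 90° to the right of the pressure-gradient force (low pressure on the left).
Rotating 180° by 90° clockwise gives 270° — the wind blows toward the west.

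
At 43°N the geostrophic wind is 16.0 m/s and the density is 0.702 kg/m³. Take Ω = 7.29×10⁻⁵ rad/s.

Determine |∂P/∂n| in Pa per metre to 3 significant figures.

Coriolis parameter at 43°N:
f = 2Ω sin φ = 2 × 7.29×10⁻⁵ × sin 43° = 9.94×10⁻⁵ s⁻¹
Geostrophic balance rearranged: |∂P/∂n| = f ρ V_g
|∂P/∂n| = 9.94×10⁻⁵ × 0.702 × 16.0 = 1.12×10⁻³ Pa/m

1.12×10⁻³ Pa/m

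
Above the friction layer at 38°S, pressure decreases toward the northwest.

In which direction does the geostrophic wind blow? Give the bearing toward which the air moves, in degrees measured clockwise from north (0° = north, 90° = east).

The pressure-gradient force points toward the northwest (bearing 315°).
Geostrophic balance: in the Southern Hemisphere the Coriolis force deflects motion to the left, so the geostrophic wind blows 90° to the left of the pressure-gradient force (low pressure on the right).
Rotating 315° by 90° counterclockwise gives 225° — the wind blows toward the southwest.

225°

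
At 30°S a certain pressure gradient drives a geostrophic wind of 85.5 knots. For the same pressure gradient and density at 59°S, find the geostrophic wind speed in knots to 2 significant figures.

With the same pressure gradient and density, V_g ∝ 1/f ∝ 1/sin φ.
V₂ = V₁ · sin φ₁ / sin φ₂ = 85.5 × sin 30° / sin 59°
V₂ = 85.5 × 0.5000/0.8572 = 50 knots

50 knots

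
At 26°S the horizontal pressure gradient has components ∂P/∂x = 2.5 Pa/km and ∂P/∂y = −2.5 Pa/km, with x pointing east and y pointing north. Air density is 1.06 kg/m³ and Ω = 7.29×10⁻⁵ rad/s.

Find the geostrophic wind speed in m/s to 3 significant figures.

Coriolis parameter at 26°S:
f = 2Ω sin φ = 2 × 7.29×10⁻⁵ × sin 26° = 6.39×10⁻⁵ s⁻¹
In the Southern Hemisphere f is negative: f = −6.39×10⁻⁵ s⁻¹.
Component geostrophic relations (x east, y north):
u_g = −(1/(fρ)) ∂P/∂y,  v_g = (1/(fρ)) ∂P/∂x
u_g = −(−2.5×10⁻³)/(−6.39×10⁻⁵ × 1.06) = −36.9 m/s;  v_g = (2.5×10⁻³)/(−6.39×10⁻⁵ × 1.06) = −36.9 m/s
|V_g| = √(u_g² + v_g²) = 52.2 m/s

52.2 m/s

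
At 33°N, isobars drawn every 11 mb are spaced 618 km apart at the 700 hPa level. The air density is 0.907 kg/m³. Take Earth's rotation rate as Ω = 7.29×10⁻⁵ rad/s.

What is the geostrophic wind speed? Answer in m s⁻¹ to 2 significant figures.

Coriolis parameter at 33°N:
f = 2Ω sin φ = 2 × 7.29×10⁻⁵ × sin 33° = 7.94×10⁻⁵ s⁻¹
Pressure gradient: |∂P/∂n| = 1100 Pa / 618000 m = 1.78×10⁻³ Pa/m
Geostrophic balance (pressure-gradient force = Coriolis force):
V_g = (1/(fρ)) |∂P/∂n| = 1.78×10⁻³ / (7.94×10⁻⁵ × 0.907) = 24.7 m/s

25 m s⁻¹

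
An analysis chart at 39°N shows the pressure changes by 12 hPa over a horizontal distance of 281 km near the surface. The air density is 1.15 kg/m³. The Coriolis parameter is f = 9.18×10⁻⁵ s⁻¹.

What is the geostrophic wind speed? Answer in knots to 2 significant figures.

Pressure gradient: |∂P/∂n| = 1200 Pa / 281000 m = 4.27×10⁻³ Pa/m
Geostrophic balance (pressure-gradient force = Coriolis force):
V_g = (1/(fρ)) |∂P/∂n| = 4.27×10⁻³ / (9.18×10⁻⁵ × 1.15) = 40.5 m/s
Converting: 40.5 m/s × 1.944 = 79 knots

79 knots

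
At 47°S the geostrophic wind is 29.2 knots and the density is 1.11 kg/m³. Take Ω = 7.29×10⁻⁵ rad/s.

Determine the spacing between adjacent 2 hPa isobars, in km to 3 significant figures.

112 km

Coriolis parameter at 47°S:
f = 2Ω sin φ = 2 × 7.29×10⁻⁵ × sin 47° = 1.07×10⁻⁴ s⁻¹
Wind speed in SI: 29.2 knots = 15.0 m/s
Geostrophic balance rearranged: |∂P/∂n| = f ρ V_g
|∂P/∂n| = 1.07×10⁻⁴ × 1.11 × 15.0 = 1.78×10⁻³ Pa/m
Isobar spacing: Δn = ΔP/|∂P/∂n| = 200 Pa / 1.78×10⁻³ Pa/m = 112487 m ≈ 112 km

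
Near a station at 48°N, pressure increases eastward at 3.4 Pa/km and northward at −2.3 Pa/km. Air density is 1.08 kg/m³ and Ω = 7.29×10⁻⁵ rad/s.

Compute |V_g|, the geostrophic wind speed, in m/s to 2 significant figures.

35 m/s

Coriolis parameter at 48°N:
f = 2Ω sin φ = 2 × 7.29×10⁻⁵ × sin 48° = 1.08×10⁻⁴ s⁻¹
Component geostrophic relations (x east, y north):
u_g = −(1/(fρ)) ∂P/∂y,  v_g = (1/(fρ)) ∂P/∂x
u_g = −(−2.3×10⁻³)/(1.08×10⁻⁴ × 1.08) = 19.7 m/s;  v_g = (3.4×10⁻³)/(1.08×10⁻⁴ × 1.08) = 29.1 m/s
|V_g| = √(u_g² + v_g²) = 35.1 m/s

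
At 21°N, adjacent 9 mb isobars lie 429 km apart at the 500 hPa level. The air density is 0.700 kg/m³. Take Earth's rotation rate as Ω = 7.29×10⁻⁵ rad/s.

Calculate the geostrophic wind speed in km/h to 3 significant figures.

Coriolis parameter at 21°N:
f = 2Ω sin φ = 2 × 7.29×10⁻⁵ × sin 21° = 5.23×10⁻⁵ s⁻¹
Pressure gradient: |∂P/∂n| = 900 Pa / 429000 m = 2.10×10⁻³ Pa/m
Geostrophic balance (pressure-gradient force = Coriolis force):
V_g = (1/(fρ)) |∂P/∂n| = 2.10×10⁻³ / (5.23×10⁻⁵ × 0.700) = 57.4 m/s
Converting: 57.4 m/s × 3.6 = 206 km/h

206 km/h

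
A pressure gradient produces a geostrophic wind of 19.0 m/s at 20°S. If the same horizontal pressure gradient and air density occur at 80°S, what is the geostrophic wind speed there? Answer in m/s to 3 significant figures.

6.60 m/s

With the same pressure gradient and density, V_g ∝ 1/f ∝ 1/sin φ.
V₂ = V₁ · sin φ₁ / sin φ₂ = 19.0 × sin 20° / sin 80°
V₂ = 19.0 × 0.3420/0.9848 = 6.60 m/s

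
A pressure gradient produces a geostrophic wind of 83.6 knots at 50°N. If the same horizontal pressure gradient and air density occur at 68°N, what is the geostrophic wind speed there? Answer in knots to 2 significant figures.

69 knots

With the same pressure gradient and density, V_g ∝ 1/f ∝ 1/sin φ.
V₂ = V₁ · sin φ₁ / sin φ₂ = 83.6 × sin 50° / sin 68°
V₂ = 83.6 × 0.7660/0.9272 = 69 knots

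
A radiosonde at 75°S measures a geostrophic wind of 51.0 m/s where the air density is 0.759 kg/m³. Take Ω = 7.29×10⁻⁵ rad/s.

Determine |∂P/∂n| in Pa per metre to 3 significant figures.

Coriolis parameter at 75°S:
f = 2Ω sin φ = 2 × 7.29×10⁻⁵ × sin 75° = 1.41×10⁻⁴ s⁻¹
Geostrophic balance rearranged: |∂P/∂n| = f ρ V_g
|∂P/∂n| = 1.41×10⁻⁴ × 0.759 × 51.0 = 5.45×10⁻³ Pa/m

5.45×10⁻³ Pa/m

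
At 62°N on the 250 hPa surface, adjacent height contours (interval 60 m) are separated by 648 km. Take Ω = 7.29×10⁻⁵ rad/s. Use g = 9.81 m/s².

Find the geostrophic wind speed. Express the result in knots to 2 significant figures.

14 knots

Coriolis parameter at 62°N:
f = 2Ω sin φ = 2 × 7.29×10⁻⁵ × sin 62° = 1.29×10⁻⁴ s⁻¹
Height gradient: |∂Z/∂n| = 60 m / 648000 m = 9.26×10⁻⁵
On a pressure surface, geostrophic balance gives V_g = (g/f)|∂Z/∂n|:
V_g = 9.81 × 9.26×10⁻⁵ / 1.29×10⁻⁴ = 7.06 m/s
Converting: 7.06 m/s × 1.944 = 14 knots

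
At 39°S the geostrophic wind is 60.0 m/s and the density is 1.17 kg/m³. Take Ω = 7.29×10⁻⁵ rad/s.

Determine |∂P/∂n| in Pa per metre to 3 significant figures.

Coriolis parameter at 39°S:
f = 2Ω sin φ = 2 × 7.29×10⁻⁵ × sin 39° = 9.18×10⁻⁵ s⁻¹
Geostrophic balance rearranged: |∂P/∂n| = f ρ V_g
|∂P/∂n| = 9.18×10⁻⁵ × 1.17 × 60.0 = 6.44×10⁻³ Pa/m

6.44×10⁻³ Pa/m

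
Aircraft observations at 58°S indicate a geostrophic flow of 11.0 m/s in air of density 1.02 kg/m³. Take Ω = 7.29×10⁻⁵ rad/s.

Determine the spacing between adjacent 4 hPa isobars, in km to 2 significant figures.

Coriolis parameter at 58°S:
f = 2Ω sin φ = 2 × 7.29×10⁻⁵ × sin 58° = 1.24×10⁻⁴ s⁻¹
Geostrophic balance rearranged: |∂P/∂n| = f ρ V_g
|∂P/∂n| = 1.24×10⁻⁴ × 1.02 × 11.0 = 1.39×10⁻³ Pa/m
Isobar spacing: Δn = ΔP/|∂P/∂n| = 400 Pa / 1.39×10⁻³ Pa/m = 288330 m ≈ 290 km

290 km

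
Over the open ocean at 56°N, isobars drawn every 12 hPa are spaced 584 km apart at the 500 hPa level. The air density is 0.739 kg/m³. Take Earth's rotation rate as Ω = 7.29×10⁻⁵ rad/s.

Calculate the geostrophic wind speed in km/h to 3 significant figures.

82.8 km/h

Coriolis parameter at 56°N:
f = 2Ω sin φ = 2 × 7.29×10⁻⁵ × sin 56° = 1.21×10⁻⁴ s⁻¹
Pressure gradient: |∂P/∂n| = 1200 Pa / 584000 m = 2.05×10⁻³ Pa/m
Geostrophic balance (pressure-gradient force = Coriolis force):
V_g = (1/(fρ)) |∂P/∂n| = 2.05×10⁻³ / (1.21×10⁻⁴ × 0.739) = 23.0 m/s
Converting: 23.0 m/s × 3.6 = 82.8 km/h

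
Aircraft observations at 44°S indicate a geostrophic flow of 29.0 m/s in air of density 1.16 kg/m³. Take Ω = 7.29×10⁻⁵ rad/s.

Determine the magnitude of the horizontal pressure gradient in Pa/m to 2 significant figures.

Coriolis parameter at 44°S:
f = 2Ω sin φ = 2 × 7.29×10⁻⁵ × sin 44° = 1.01×10⁻⁴ s⁻¹
Geostrophic balance rearranged: |∂P/∂n| = f ρ V_g
|∂P/∂n| = 1.01×10⁻⁴ × 1.16 × 29.0 = 3.41×10⁻³ Pa/m

3.4×10⁻³ Pa/m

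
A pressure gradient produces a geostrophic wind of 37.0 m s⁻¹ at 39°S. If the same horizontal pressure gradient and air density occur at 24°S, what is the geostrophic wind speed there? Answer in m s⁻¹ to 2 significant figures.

57 m s⁻¹

With the same pressure gradient and density, V_g ∝ 1/f ∝ 1/sin φ.
V₂ = V₁ · sin φ₁ / sin φ₂ = 37.0 × sin 39° / sin 24°
V₂ = 37.0 × 0.6293/0.4067 = 57 m s⁻¹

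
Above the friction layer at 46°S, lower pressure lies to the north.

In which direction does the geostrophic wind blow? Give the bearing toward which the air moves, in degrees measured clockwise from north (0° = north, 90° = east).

270°

The pressure-gradient force points toward the north (bearing 000°).
Geostrophic balance: in the Southern Hemisphere the Coriolis force deflects motion to the left, so the geostrophic wind blows 90° to the left of the pressure-gradient force (low pressure on the right).
Rotating 000° by 90° counterclockwise gives 270° — the wind blows toward the west.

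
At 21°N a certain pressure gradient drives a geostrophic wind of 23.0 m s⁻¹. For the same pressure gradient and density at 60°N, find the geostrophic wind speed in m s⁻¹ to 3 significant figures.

With the same pressure gradient and density, V_g ∝ 1/f ∝ 1/sin φ.
V₂ = V₁ · sin φ₁ / sin φ₂ = 23.0 × sin 21° / sin 60°
V₂ = 23.0 × 0.3584/0.8660 = 9.52 m s⁻¹

9.52 m s⁻¹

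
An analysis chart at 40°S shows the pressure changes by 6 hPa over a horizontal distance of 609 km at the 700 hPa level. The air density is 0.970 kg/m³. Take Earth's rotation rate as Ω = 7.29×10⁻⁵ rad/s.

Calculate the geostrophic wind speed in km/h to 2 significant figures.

Coriolis parameter at 40°S:
f = 2Ω sin φ = 2 × 7.29×10⁻⁵ × sin 40° = 9.37×10⁻⁵ s⁻¹
Pressure gradient: |∂P/∂n| = 600 Pa / 609000 m = 9.85×10⁻⁴ Pa/m
Geostrophic balance (pressure-gradient force = Coriolis force):
V_g = (1/(fρ)) |∂P/∂n| = 9.85×10⁻⁴ / (9.37×10⁻⁵ × 0.970) = 10.8 m/s
Converting: 10.8 m/s × 3.6 = 39 km/h

39 km/h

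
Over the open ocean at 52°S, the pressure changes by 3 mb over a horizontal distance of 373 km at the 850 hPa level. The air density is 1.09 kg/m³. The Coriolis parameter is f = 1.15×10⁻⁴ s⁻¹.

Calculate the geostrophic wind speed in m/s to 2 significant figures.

Pressure gradient: |∂P/∂n| = 300 Pa / 373000 m = 8.04×10⁻⁴ Pa/m
Geostrophic balance (pressure-gradient force = Coriolis force):
V_g = (1/(fρ)) |∂P/∂n| = 8.04×10⁻⁴ / (1.15×10⁻⁴ × 1.09) = 6.42 m/s

6.4 m/s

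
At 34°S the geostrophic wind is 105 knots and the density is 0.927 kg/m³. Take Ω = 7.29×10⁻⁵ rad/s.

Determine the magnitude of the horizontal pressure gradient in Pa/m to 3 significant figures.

Coriolis parameter at 34°S:
f = 2Ω sin φ = 2 × 7.29×10⁻⁵ × sin 34° = 8.15×10⁻⁵ s⁻¹
Wind speed in SI: 105 knots = 54.0 m/s
Geostrophic balance rearranged: |∂P/∂n| = f ρ V_g
|∂P/∂n| = 8.15×10⁻⁵ × 0.927 × 54.0 = 4.08×10⁻³ Pa/m

4.08×10⁻³ Pa/m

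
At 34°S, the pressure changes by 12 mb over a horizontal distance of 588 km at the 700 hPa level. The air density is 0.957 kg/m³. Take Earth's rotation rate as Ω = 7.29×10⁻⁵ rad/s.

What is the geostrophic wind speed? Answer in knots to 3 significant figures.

Coriolis parameter at 34°S:
f = 2Ω sin φ = 2 × 7.29×10⁻⁵ × sin 34° = 8.15×10⁻⁵ s⁻¹
Pressure gradient: |∂P/∂n| = 1200 Pa / 588000 m = 2.04×10⁻³ Pa/m
Geostrophic balance (pressure-gradient force = Coriolis force):
V_g = (1/(fρ)) |∂P/∂n| = 2.04×10⁻³ / (8.15×10⁻⁵ × 0.957) = 26.2 m/s
Converting: 26.2 m/s × 1.944 = 50.8 knots

50.8 knots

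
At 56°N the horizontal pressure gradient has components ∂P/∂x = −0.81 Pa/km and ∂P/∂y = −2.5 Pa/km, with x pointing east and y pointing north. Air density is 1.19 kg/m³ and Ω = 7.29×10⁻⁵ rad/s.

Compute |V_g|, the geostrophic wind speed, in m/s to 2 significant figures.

Coriolis parameter at 56°N:
f = 2Ω sin φ = 2 × 7.29×10⁻⁵ × sin 56° = 1.21×10⁻⁴ s⁻¹
Component geostrophic relations (x east, y north):
u_g = −(1/(fρ)) ∂P/∂y,  v_g = (1/(fρ)) ∂P/∂x
u_g = −(−2.5×10⁻³)/(1.21×10⁻⁴ × 1.19) = 17.4 m/s;  v_g = (−0.81×10⁻³)/(1.21×10⁻⁴ × 1.19) = −5.63 m/s
|V_g| = √(u_g² + v_g²) = 18.3 m/s

18 m/s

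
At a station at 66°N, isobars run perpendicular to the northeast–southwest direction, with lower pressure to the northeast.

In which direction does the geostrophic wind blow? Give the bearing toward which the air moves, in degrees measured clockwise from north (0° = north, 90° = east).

135°

The pressure-gradient force points toward the northeast (bearing 045°).
Geostrophic balance: in the Northern Hemisphere the Coriolis force deflects motion to the right, so the geostrophic wind blows 90° to the right of the pressure-gradient force (low pressure on the left).
Rotating 045° by 90° clockwise gives 135° — the wind blows toward the southeast.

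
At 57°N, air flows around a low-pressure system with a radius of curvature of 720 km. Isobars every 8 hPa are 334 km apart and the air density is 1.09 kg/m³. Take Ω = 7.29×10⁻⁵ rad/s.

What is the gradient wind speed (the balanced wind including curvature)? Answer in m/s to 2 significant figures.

Coriolis parameter at 57°N:
f = 2Ω sin φ = 2 × 7.29×10⁻⁵ × sin 57° = 1.22×10⁻⁴ s⁻¹
Pressure gradient: |∂P/∂n| = 800 Pa / 334000 m = 2.40×10⁻³ Pa/m
Geostrophic speed: V_g = |∂P/∂n|/(fρ) = 2.40×10⁻³/(1.22×10⁻⁴ × 1.09) = 18.0 m/s
Around a low, centrifugal force acts outward with Coriolis, so pressure-gradient force balances both:
(1/ρ)|∂P/∂n| = fV + V²/R  →  V² + fR·V − fR·V_g = 0
With fR = 1.22×10⁻⁴ × 720×10³ m = 88.0 m/s:
V = [−fR + √((fR)² + 4 fR V_g)]/2 = [−88.0 + √(88.0² + 4×88.0×18)]/2 = 15.3 m/s
Subgeostrophic (V < V_g = 18 m/s), as expected around a low.

15 m/s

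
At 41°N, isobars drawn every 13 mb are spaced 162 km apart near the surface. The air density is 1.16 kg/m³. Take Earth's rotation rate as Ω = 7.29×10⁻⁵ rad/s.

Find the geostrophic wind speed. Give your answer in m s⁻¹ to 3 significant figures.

Coriolis parameter at 41°N:
f = 2Ω sin φ = 2 × 7.29×10⁻⁵ × sin 41° = 9.57×10⁻⁵ s⁻¹
Pressure gradient: |∂P/∂n| = 1300 Pa / 162000 m = 8.02×10⁻³ Pa/m
Geostrophic balance (pressure-gradient force = Coriolis force):
V_g = (1/(fρ)) |∂P/∂n| = 8.02×10⁻³ / (9.57×10⁻⁵ × 1.16) = 72.3 m/s

72.3 m s⁻¹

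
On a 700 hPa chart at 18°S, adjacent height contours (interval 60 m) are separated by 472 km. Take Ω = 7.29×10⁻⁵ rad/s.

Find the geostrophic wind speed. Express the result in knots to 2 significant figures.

Coriolis parameter at 18°S:
f = 2Ω sin φ = 2 × 7.29×10⁻⁵ × sin 18° = 4.51×10⁻⁵ s⁻¹
Height gradient: |∂Z/∂n| = 60 m / 472000 m = 1.27×10⁻⁴
On a pressure surface, geostrophic balance gives V_g = (g/f)|∂Z/∂n|:
V_g = 9.81 × 1.27×10⁻⁴ / 4.51×10⁻⁵ = 27.7 m/s
Converting: 27.7 m/s × 1.944 = 54 knots

54 knots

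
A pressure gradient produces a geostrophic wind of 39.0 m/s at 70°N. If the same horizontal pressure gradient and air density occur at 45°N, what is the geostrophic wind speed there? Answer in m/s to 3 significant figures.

With the same pressure gradient and density, V_g ∝ 1/f ∝ 1/sin φ.
V₂ = V₁ · sin φ₁ / sin φ₂ = 39.0 × sin 70° / sin 45°
V₂ = 39.0 × 0.9397/0.7071 = 51.8 m/s

51.8 m/s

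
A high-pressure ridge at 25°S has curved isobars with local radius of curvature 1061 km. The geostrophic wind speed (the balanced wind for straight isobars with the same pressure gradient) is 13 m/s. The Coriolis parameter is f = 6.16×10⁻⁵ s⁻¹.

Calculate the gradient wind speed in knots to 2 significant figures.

35 knots

Around a high, pressure-gradient force acts outward with centrifugal, so Coriolis balances both:
fV = (1/ρ)|∂P/∂n| + V²/R  →  V² − fR·V + fR·V_g = 0
With fR = 6.16×10⁻⁵ × 1061×10³ m = 65.4 m/s:
V = [fR − √((fR)² − 4 fR V_g)]/2 = [65.4 − √(65.4² − 4×65.4×13)]/2 = 17.9 m/s
Supergeostrophic (V > V_g = 13 m/s), as expected around a high.
Converting: 17.9 m/s × 1.944 = 35 knots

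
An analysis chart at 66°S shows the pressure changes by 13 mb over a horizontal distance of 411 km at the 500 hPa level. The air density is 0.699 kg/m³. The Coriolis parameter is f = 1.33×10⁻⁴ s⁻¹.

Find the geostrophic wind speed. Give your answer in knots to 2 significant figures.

Pressure gradient: |∂P/∂n| = 1300 Pa / 411000 m = 3.16×10⁻³ Pa/m
Geostrophic balance (pressure-gradient force = Coriolis force):
V_g = (1/(fρ)) |∂P/∂n| = 3.16×10⁻³ / (1.33×10⁻⁴ × 0.699) = 34.0 m/s
Converting: 34.0 m/s × 1.944 = 66 knots

66 knots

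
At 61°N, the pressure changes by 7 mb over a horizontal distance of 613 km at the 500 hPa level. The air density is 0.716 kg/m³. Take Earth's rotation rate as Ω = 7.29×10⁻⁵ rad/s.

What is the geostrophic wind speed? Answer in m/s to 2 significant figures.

Coriolis parameter at 61°N:
f = 2Ω sin φ = 2 × 7.29×10⁻⁵ × sin 61° = 1.28×10⁻⁴ s⁻¹
Pressure gradient: |∂P/∂n| = 700 Pa / 613000 m = 1.14×10⁻³ Pa/m
Geostrophic balance (pressure-gradient force = Coriolis force):
V_g = (1/(fρ)) |∂P/∂n| = 1.14×10⁻³ / (1.28×10⁻⁴ × 0.716) = 12.5 m/s

13 m/s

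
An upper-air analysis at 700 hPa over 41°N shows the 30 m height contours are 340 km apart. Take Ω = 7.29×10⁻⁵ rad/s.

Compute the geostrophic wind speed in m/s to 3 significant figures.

Coriolis parameter at 41°N:
f = 2Ω sin φ = 2 × 7.29×10⁻⁵ × sin 41° = 9.57×10⁻⁵ s⁻¹
Height gradient: |∂Z/∂n| = 30 m / 340000 m = 8.82×10⁻⁵
On a pressure surface, geostrophic balance gives V_g = (g/f)|∂Z/∂n|:
V_g = 9.81 × 8.82×10⁻⁵ / 9.57×10⁻⁵ = 9.05 m/s

9.05 m/s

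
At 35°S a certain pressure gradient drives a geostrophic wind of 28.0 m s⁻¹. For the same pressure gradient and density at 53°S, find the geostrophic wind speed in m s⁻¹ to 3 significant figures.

With the same pressure gradient and density, V_g ∝ 1/f ∝ 1/sin φ.
V₂ = V₁ · sin φ₁ / sin φ₂ = 28.0 × sin 35° / sin 53°
V₂ = 28.0 × 0.5736/0.7986 = 20.1 m s⁻¹

20.1 m s⁻¹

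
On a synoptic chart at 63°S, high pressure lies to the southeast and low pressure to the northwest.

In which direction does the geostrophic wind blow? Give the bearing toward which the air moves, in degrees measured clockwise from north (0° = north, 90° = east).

The pressure-gradient force points toward the northwest (bearing 315°).
Geostrophic balance: in the Southern Hemisphere the Coriolis force deflects motion to the left, so the geostrophic wind blows 90° to the left of the pressure-gradient force (low pressure on the right).
Rotating 315° by 90° counterclockwise gives 225° — the wind blows toward the southwest.

225°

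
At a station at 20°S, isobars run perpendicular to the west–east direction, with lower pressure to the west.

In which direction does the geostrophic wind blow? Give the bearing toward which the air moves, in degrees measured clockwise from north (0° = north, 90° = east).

180°

The pressure-gradient force points toward the west (bearing 270°).
Geostrophic balance: in the Southern Hemisphere the Coriolis force deflects motion to the left, so the geostrophic wind blows 90° to the left of the pressure-gradient force (low pressure on the right).
Rotating 270° by 90° counterclockwise gives 180° — the wind blows toward the south.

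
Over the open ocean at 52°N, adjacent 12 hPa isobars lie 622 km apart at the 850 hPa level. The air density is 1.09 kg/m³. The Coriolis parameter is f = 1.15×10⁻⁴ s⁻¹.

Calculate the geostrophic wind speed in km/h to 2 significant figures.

55 km/h

Pressure gradient: |∂P/∂n| = 1200 Pa / 622000 m = 1.93×10⁻³ Pa/m
Geostrophic balance (pressure-gradient force = Coriolis force):
V_g = (1/(fρ)) |∂P/∂n| = 1.93×10⁻³ / (1.15×10⁻⁴ × 1.09) = 15.4 m/s
Converting: 15.4 m/s × 3.6 = 55 km/h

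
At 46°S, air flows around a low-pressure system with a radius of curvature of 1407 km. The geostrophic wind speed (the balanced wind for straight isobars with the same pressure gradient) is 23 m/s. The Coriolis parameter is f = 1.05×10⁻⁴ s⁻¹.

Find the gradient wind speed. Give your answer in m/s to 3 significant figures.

Around a low, centrifugal force acts outward with Coriolis, so pressure-gradient force balances both:
(1/ρ)|∂P/∂n| = fV + V²/R  →  V² + fR·V − fR·V_g = 0
With fR = 1.05×10⁻⁴ × 1407×10³ m = 148 m/s:
V = [−fR + √((fR)² + 4 fR V_g)]/2 = [−148 + √(148² + 4×148×23)]/2 = 20.2 m/s
Subgeostrophic (V < V_g = 23 m/s), as expected around a low.

20.2 m/s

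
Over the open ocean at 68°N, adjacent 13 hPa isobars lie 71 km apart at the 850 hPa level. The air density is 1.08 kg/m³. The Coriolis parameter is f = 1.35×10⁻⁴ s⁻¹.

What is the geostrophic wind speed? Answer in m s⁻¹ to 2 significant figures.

Pressure gradient: |∂P/∂n| = 1300 Pa / 71000 m = 1.83×10⁻² Pa/m
Geostrophic balance (pressure-gradient force = Coriolis force):
V_g = (1/(fρ)) |∂P/∂n| = 1.83×10⁻² / (1.35×10⁻⁴ × 1.08) = 126 m/s

130 m s⁻¹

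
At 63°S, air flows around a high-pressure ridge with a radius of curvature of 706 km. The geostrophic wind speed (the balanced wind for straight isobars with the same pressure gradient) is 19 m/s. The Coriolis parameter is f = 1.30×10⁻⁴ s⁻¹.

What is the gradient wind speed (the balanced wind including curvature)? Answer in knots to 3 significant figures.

52.2 knots

Around a high, pressure-gradient force acts outward with centrifugal, so Coriolis balances both:
fV = (1/ρ)|∂P/∂n| + V²/R  →  V² − fR·V + fR·V_g = 0
With fR = 1.30×10⁻⁴ × 706×10³ m = 91.8 m/s:
V = [fR − √((fR)² − 4 fR V_g)]/2 = [91.8 − √(91.8² − 4×91.8×19)]/2 = 26.9 m/s
Supergeostrophic (V > V_g = 19 m/s), as expected around a high.
Converting: 26.9 m/s × 1.944 = 52.2 knots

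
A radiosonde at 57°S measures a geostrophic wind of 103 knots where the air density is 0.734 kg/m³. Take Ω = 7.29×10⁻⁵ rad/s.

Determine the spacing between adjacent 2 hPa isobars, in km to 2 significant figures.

42 km

Coriolis parameter at 57°S:
f = 2Ω sin φ = 2 × 7.29×10⁻⁵ × sin 57° = 1.22×10⁻⁴ s⁻¹
Wind speed in SI: 103 knots = 53.0 m/s
Geostrophic balance rearranged: |∂P/∂n| = f ρ V_g
|∂P/∂n| = 1.22×10⁻⁴ × 0.734 × 53.0 = 4.76×10⁻³ Pa/m
Isobar spacing: Δn = ΔP/|∂P/∂n| = 200 Pa / 4.76×10⁻³ Pa/m = 42054 m ≈ 42 km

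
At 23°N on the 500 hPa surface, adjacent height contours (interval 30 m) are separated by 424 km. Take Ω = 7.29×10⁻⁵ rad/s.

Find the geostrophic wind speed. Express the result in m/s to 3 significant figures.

Coriolis parameter at 23°N:
f = 2Ω sin φ = 2 × 7.29×10⁻⁵ × sin 23° = 5.70×10⁻⁵ s⁻¹
Height gradient: |∂Z/∂n| = 30 m / 424000 m = 7.08×10⁻⁵
On a pressure surface, geostrophic balance gives V_g = (g/f)|∂Z/∂n|:
V_g = 9.81 × 7.08×10⁻⁵ / 5.70×10⁻⁵ = 12.2 m/s

12.2 m/s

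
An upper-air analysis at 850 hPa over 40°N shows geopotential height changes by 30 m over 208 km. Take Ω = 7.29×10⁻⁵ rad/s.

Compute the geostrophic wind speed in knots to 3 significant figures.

Coriolis parameter at 40°N:
f = 2Ω sin φ = 2 × 7.29×10⁻⁵ × sin 40° = 9.37×10⁻⁵ s⁻¹
Height gradient: |∂Z/∂n| = 30 m / 208000 m = 1.44×10⁻⁴
On a pressure surface, geostrophic balance gives V_g = (g/f)|∂Z/∂n|:
V_g = 9.81 × 1.44×10⁻⁴ / 9.37×10⁻⁵ = 15.1 m/s
Converting: 15.1 m/s × 1.944 = 29.3 knots

29.3 knots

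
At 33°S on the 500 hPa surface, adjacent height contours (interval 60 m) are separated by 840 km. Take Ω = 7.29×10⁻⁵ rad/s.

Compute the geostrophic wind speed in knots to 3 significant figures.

Coriolis parameter at 33°S:
f = 2Ω sin φ = 2 × 7.29×10⁻⁵ × sin 33° = 7.94×10⁻⁵ s⁻¹
Height gradient: |∂Z/∂n| = 60 m / 840000 m = 7.14×10⁻⁵
On a pressure surface, geostrophic balance gives V_g = (g/f)|∂Z/∂n|:
V_g = 9.81 × 7.14×10⁻⁵ / 7.94×10⁻⁵ = 8.82 m/s
Converting: 8.82 m/s × 1.944 = 17.2 knots

17.2 knots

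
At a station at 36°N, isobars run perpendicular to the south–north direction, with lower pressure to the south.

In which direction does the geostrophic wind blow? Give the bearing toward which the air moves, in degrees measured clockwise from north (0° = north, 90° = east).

270°

The pressure-gradient force points toward the south (bearing 180°).
Geostrophic balance: in the Northern Hemisphere the Coriolis force deflects motion to the right, so the geostrophic wind blows 90° to the right of the pressure-gradient force (low pressure on the left).
Rotating 180° by 90° clockwise gives 270° — the wind blows toward the west.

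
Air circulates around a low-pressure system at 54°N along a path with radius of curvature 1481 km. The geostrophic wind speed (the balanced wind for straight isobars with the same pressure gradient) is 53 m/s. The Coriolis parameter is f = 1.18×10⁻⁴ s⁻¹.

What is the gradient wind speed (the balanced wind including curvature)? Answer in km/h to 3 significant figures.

Around a low, centrifugal force acts outward with Coriolis, so pressure-gradient force balances both:
(1/ρ)|∂P/∂n| = fV + V²/R  →  V² + fR·V − fR·V_g = 0
With fR = 1.18×10⁻⁴ × 1481×10³ m = 175 m/s:
V = [−fR + √((fR)² + 4 fR V_g)]/2 = [−175 + √(175² + 4×175×53)]/2 = 42.6 m/s
Subgeostrophic (V < V_g = 53 m/s), as expected around a low.
Converting: 42.6 m/s × 3.6 = 153 km/h

153 km/h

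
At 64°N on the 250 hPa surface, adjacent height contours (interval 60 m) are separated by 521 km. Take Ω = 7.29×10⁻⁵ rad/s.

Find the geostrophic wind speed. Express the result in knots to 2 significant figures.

17 knots

Coriolis parameter at 64°N:
f = 2Ω sin φ = 2 × 7.29×10⁻⁵ × sin 64° = 1.31×10⁻⁴ s⁻¹
Height gradient: |∂Z/∂n| = 60 m / 521000 m = 1.15×10⁻⁴
On a pressure surface, geostrophic balance gives V_g = (g/f)|∂Z/∂n|:
V_g = 9.81 × 1.15×10⁻⁴ / 1.31×10⁻⁴ = 8.62 m/s
Converting: 8.62 m/s × 1.944 = 17 knots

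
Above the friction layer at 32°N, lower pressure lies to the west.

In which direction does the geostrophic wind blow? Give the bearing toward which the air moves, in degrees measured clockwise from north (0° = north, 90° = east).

The pressure-gradient force points toward the west (bearing 270°).
Geostrophic balance: in the Northern Hemisphere the Coriolis force deflects motion to the right, so the geostrophic wind blows 90° to the right of the pressure-gradient force (low pressure on the left).
Rotating 270° by 90° clockwise gives 000° — the wind blows toward the north.

000°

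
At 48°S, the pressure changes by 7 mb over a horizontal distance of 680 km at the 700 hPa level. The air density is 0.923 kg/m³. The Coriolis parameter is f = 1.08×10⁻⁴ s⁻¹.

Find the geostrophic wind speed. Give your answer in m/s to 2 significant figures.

10 m/s

Pressure gradient: |∂P/∂n| = 700 Pa / 680000 m = 1.03×10⁻³ Pa/m
Geostrophic balance (pressure-gradient force = Coriolis force):
V_g = (1/(fρ)) |∂P/∂n| = 1.03×10⁻³ / (1.08×10⁻⁴ × 0.923) = 10.3 m/s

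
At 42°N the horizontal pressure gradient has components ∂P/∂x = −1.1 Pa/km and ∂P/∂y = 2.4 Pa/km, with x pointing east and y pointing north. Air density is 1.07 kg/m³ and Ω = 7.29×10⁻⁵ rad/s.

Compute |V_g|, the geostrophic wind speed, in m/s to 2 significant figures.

25 m/s

Coriolis parameter at 42°N:
f = 2Ω sin φ = 2 × 7.29×10⁻⁵ × sin 42° = 9.76×10⁻⁵ s⁻¹
Component geostrophic relations (x east, y north):
u_g = −(1/(fρ)) ∂P/∂y,  v_g = (1/(fρ)) ∂P/∂x
u_g = −(2.4×10⁻³)/(9.76×10⁻⁵ × 1.07) = −23.0 m/s;  v_g = (−1.1×10⁻³)/(9.76×10⁻⁵ × 1.07) = −10.5 m/s
|V_g| = √(u_g² + v_g²) = 25.3 m/s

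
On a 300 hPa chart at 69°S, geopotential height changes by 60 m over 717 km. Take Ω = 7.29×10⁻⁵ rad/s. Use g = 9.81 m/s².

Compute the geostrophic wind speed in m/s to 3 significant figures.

Coriolis parameter at 69°S:
f = 2Ω sin φ = 2 × 7.29×10⁻⁵ × sin 69° = 1.36×10⁻⁴ s⁻¹
Height gradient: |∂Z/∂n| = 60 m / 717000 m = 8.37×10⁻⁵
On a pressure surface, geostrophic balance gives V_g = (g/f)|∂Z/∂n|:
V_g = 9.81 × 8.37×10⁻⁵ / 1.36×10⁻⁴ = 6.03 m/s

6.03 m/s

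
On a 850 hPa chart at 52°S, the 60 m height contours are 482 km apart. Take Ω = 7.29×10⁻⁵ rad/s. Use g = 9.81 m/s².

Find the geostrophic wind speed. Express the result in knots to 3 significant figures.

Coriolis parameter at 52°S:
f = 2Ω sin φ = 2 × 7.29×10⁻⁵ × sin 52° = 1.15×10⁻⁴ s⁻¹
Height gradient: |∂Z/∂n| = 60 m / 482000 m = 1.24×10⁻⁴
On a pressure surface, geostrophic balance gives V_g = (g/f)|∂Z/∂n|:
V_g = 9.81 × 1.24×10⁻⁴ / 1.15×10⁻⁴ = 10.6 m/s
Converting: 10.6 m/s × 1.944 = 20.7 knots

20.7 knots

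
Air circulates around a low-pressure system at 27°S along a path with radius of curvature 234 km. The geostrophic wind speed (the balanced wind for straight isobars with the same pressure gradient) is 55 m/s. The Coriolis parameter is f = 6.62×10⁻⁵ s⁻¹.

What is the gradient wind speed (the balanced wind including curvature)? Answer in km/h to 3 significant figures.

Around a low, centrifugal force acts outward with Coriolis, so pressure-gradient force balances both:
(1/ρ)|∂P/∂n| = fV + V²/R  →  V² + fR·V − fR·V_g = 0
With fR = 6.62×10⁻⁵ × 234×10³ m = 15.5 m/s:
V = [−fR + √((fR)² + 4 fR V_g)]/2 = [−15.5 + √(15.5² + 4×15.5×55)]/2 = 22.5 m/s
Subgeostrophic (V < V_g = 55 m/s), as expected around a low.
Converting: 22.5 m/s × 3.6 = 80.8 km/h

80.8 km/h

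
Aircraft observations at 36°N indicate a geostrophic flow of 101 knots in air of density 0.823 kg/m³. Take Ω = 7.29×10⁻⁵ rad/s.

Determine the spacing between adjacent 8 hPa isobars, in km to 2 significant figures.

Coriolis parameter at 36°N:
f = 2Ω sin φ = 2 × 7.29×10⁻⁵ × sin 36° = 8.57×10⁻⁵ s⁻¹
Wind speed in SI: 101 knots = 52.0 m/s
Geostrophic balance rearranged: |∂P/∂n| = f ρ V_g
|∂P/∂n| = 8.57×10⁻⁵ × 0.823 × 52.0 = 3.66×10⁻³ Pa/m
Isobar spacing: Δn = ΔP/|∂P/∂n| = 800 Pa / 3.66×10⁻³ Pa/m = 218300 m ≈ 220 km

220 km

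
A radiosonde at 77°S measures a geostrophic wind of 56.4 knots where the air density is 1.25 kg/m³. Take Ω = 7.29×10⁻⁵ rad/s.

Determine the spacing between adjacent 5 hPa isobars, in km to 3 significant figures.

97.0 km

Coriolis parameter at 77°S:
f = 2Ω sin φ = 2 × 7.29×10⁻⁵ × sin 77° = 1.42×10⁻⁴ s⁻¹
Wind speed in SI: 56.4 knots = 29.0 m/s
Geostrophic balance rearranged: |∂P/∂n| = f ρ V_g
|∂P/∂n| = 1.42×10⁻⁴ × 1.25 × 29.0 = 5.15×10⁻³ Pa/m
Isobar spacing: Δn = ΔP/|∂P/∂n| = 500 Pa / 5.15×10⁻³ Pa/m = 97042 m ≈ 97.0 km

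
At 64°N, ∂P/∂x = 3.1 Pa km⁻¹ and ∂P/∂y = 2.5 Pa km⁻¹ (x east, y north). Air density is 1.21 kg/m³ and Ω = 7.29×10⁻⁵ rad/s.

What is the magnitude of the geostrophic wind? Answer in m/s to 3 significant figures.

25.1 m/s

Coriolis parameter at 64°N:
f = 2Ω sin φ = 2 × 7.29×10⁻⁵ × sin 64° = 1.31×10⁻⁴ s⁻¹
Component geostrophic relations (x east, y north):
u_g = −(1/(fρ)) ∂P/∂y,  v_g = (1/(fρ)) ∂P/∂x
u_g = −(2.5×10⁻³)/(1.31×10⁻⁴ × 1.21) = −15.8 m/s;  v_g = (3.1×10⁻³)/(1.31×10⁻⁴ × 1.21) = 19.6 m/s
|V_g| = √(u_g² + v_g²) = 25.1 m/s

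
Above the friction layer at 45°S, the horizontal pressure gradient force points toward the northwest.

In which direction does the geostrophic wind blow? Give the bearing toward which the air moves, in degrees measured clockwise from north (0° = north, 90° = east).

The pressure-gradient force points toward the northwest (bearing 315°).
Geostrophic balance: in the Southern Hemisphere the Coriolis force deflects motion to the left, so the geostrophic wind blows 90° to the left of the pressure-gradient force (low pressure on the right).
Rotating 315° by 90° counterclockwise gives 225° — the wind blows toward the southwest.

225°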